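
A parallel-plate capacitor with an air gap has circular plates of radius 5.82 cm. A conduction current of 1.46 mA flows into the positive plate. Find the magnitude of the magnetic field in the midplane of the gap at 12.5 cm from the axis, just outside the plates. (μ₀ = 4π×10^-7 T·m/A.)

2.34×10^-9 T

No conduction current crosses the gap, so I_d there equals the 1.46×10^-3 A in the leads.
Outside the plates the loop encloses all of I_d, so B·2πr = μ₀ I_d and B = 2.34×10^-9 T.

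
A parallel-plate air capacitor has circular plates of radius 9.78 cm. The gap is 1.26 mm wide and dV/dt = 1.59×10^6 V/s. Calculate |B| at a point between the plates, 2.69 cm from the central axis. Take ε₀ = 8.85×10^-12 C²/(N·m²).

dE/dt = (dV/dt)/d = 1.262×10^9 V/(m·s); I_d = ε₀(πR²)(dE/dt) = (8.85×10^-12)(0.03005)(1.262×10^9) = 3.356×10^-4 A.
An Ampèrian loop of radius r encloses a fraction (r/R)² of I_d. Then B·2πr = μ₀ I_d (r/R)², giving B = μ₀ I_d r/(2πR²) = 1.89×10^-10 T.

1.89×10^-10 T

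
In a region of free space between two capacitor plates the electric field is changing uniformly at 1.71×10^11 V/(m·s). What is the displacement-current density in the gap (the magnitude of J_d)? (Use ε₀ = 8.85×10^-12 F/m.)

1.51 A/m²

J_d = ε₀ dE/dt = (8.85×10^-12)(1.71×10^11) = 1.51 A/m².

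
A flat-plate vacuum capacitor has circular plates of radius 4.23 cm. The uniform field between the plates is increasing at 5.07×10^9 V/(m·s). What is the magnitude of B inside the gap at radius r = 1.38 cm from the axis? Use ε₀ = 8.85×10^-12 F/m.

Total displacement current: I_d = ε₀(πR²)(dE/dt) = (8.85×10^-12)(5.621×10^-3)(5.07×10^9) = 2.522×10^-4 A.
An Ampèrian loop of radius r encloses a fraction (r/R)² of I_d. Then B·2πr = μ₀ I_d (r/R)², giving B = μ₀ I_d r/(2πR²) = 3.89×10^-10 T.

3.89×10^-10 T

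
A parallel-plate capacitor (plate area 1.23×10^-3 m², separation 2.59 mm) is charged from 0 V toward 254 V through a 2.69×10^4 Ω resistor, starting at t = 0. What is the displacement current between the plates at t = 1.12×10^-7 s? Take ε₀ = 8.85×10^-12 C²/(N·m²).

With C = ε₀A/d = (8.85×10^-12)(1.23×10^-3)/(2.59×10^-3) = 4.203×10^-12 F, the time constant is τ = RC = 1.131×10^-7 s, so t/τ = 0.9903 and e^(−t/τ) = 0.3715.
I_d = I_cond = (V₀/R) e^(−t/τ) = (9.442×10^-3)(0.3715) = 3.51×10^-3 A.

3.51×10^-3 A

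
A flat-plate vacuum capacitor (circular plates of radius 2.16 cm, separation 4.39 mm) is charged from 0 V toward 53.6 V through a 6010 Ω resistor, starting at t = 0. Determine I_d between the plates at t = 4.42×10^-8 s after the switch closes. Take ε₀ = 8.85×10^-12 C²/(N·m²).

7.40×10^-4 A

With C = ε₀A/d = (8.85×10^-12)(1.466×10^-3)/(4.39×10^-3) = 2.955×10^-12 F, the time constant is τ = RC = 1.776×10^-8 s, so t/τ = 2.489 and e^(−t/τ) = 0.08299.
I_d = I_cond = (V₀/R) e^(−t/τ) = (8.918×10^-3)(0.08299) = 7.40×10^-4 A.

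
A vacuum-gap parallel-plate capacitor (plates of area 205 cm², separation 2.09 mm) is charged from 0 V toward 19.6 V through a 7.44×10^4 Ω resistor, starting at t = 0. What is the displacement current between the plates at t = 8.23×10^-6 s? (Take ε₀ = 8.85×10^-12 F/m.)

7.37×10^-5 A

C = ε₀A/d = (8.85×10^-12)(0.0205)/(2.09×10^-3) = 8.681×10^-11 F and τ = RC = 6.459×10^-6 s. I_d in the gap equals the RC charging current.
I_d(t) = (V₀/R) e^(−t/τ) = 2.634×10^-4 · e^(−1.274) = 7.37×10^-5 A.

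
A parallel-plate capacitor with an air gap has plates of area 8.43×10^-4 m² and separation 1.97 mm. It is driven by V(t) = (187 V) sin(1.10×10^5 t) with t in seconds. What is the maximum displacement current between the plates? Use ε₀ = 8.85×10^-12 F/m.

7.79×10^-5 A

The displacement current equals the conduction current C dV/dt, which peaks at C V₀ ω.
With C = ε₀A/d = (8.85×10^-12)(8.43×10^-4)/(1.97×10^-3) = 3.787×10^-12 F and ω = 1.10×10^5 rad/s, I_d,max = (3.787×10^-12)(187)(1.10×10^5) = 7.79×10^-5 A.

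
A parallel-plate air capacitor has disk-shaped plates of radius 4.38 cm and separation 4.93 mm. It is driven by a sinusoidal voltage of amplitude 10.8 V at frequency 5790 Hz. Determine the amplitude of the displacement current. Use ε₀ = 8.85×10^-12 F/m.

4.25×10^-6 A

C = ε₀A/d = (8.85×10^-12)(6.027×10^-3)/(4.93×10^-3) = 1.082×10^-11 F; ω = 2πf = 3.638×10^4 rad/s.
I_d = C dV/dt, so |I_d|_max = C V₀ ω = (1.082×10^-11)(10.8)(3.638×10^4) = 4.25×10^-6 A.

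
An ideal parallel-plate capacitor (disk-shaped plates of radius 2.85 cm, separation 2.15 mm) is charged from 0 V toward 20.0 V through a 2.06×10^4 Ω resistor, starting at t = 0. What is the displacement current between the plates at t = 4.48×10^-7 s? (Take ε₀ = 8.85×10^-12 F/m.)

C = ε₀A/d = (8.85×10^-12)(2.552×10^-3)/(2.15×10^-3) = 1.050×10^-11 F, so τ = RC = 2.163×10^-7 s.
The conduction current is I(t) = (V₀/R) e^(−t/τ), and the displacement current between the plates equals it.
t/τ = 2.071; I_d = (20.0/2.06×10^4) · e^(−2.071) = (9.709×10^-4)(0.1261) = 1.22×10^-4 A.

1.22×10^-4 A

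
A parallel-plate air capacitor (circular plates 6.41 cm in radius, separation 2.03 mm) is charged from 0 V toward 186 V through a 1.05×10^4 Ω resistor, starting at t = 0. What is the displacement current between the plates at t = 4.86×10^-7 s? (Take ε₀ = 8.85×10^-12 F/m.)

C = ε₀A/d = (8.85×10^-12)(0.01291)/(2.03×10^-3) = 5.628×10^-11 F and τ = RC = 5.909×10^-7 s. I_d in the gap equals the RC charging current.
I_d(t) = (V₀/R) e^(−t/τ) = 0.01771 · e^(−0.8225) = 7.78×10^-3 A.

7.78×10^-3 A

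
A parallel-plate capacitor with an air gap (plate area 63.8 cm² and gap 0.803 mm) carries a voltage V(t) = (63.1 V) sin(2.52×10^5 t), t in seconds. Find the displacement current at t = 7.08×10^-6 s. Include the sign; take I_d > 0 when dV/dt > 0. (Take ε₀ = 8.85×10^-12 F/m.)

-2.37×10^-4 A

dV/dt = (63.1)(2.52×10^5)·cos(1.78416) = -3.367×10^6 V/s.
I_d = C dV/dt with C = ε₀A/d = (8.85×10^-12)(6.38×10^-3)/(8.03×10^-4) = 7.032×10^-11 F, so I_d = (7.032×10^-11)(-3.367×10^6) = -2.37×10^-4 A.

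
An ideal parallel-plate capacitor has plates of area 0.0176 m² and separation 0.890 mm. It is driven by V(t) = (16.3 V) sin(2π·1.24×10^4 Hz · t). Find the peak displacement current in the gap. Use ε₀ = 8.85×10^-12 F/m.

2.22×10^-4 A

C = ε₀A/d = (8.85×10^-12)(0.0176)/(8.90×10^-4) = 1.750×10^-10 F; ω = 2πf = 7.791×10^4 rad/s.
I_d = C dV/dt, so |I_d|_max = C V₀ ω = (1.750×10^-10)(16.3)(7.791×10^4) = 2.22×10^-4 A.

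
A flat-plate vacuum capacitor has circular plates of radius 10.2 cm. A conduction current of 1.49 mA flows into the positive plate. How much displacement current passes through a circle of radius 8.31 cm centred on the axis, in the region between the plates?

9.89×10^-4 A

By continuity the displacement current in the gap matches the conduction current: I_d = 1.49×10^-3 A.
Through an area πr² the displacement current is I_d·(πr²/πR²) = I_d (r/R)² = 9.89×10^-4 A.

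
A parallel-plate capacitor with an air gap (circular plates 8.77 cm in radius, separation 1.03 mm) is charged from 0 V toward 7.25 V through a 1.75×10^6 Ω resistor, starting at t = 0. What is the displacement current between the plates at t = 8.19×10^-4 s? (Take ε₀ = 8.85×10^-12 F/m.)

4.35×10^-7 A

C = ε₀A/d = (8.85×10^-12)(0.02416)/(1.03×10^-3) = 2.076×10^-10 F, so τ = RC = 3.633×10^-4 s.
The conduction current is I(t) = (V₀/R) e^(−t/τ), and the displacement current between the plates equals it.
t/τ = 2.254; I_d = (7.25/1.75×10^6) · e^(−2.254) = (4.143×10^-6)(0.1050) = 4.35×10^-7 A.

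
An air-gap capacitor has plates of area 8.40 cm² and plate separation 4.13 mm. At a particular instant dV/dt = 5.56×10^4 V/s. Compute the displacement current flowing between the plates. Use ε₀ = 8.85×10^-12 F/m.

The displacement current equals the charging current C dV/dt. With C = ε₀A/d = (8.85×10^-12)(8.40×10^-4)/(4.13×10^-3) = 1.800×10^-12 F, I_d = (1.800×10^-12)(5.56×10^4) = 1.00×10^-7 A.

1.00×10^-7 A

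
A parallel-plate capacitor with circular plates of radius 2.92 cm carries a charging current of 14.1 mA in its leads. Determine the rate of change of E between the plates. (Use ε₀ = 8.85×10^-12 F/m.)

5.95×10^11 V/(m·s)

The displacement current between the plates equals the conduction current, I_d = 14.1 mA.
Inverting I_d = ε₀ A dE/dt gives dE/dt = 0.0141 / (8.85×10^-12 · 2.679×10^-3) = 5.95×10^11 V/(m·s).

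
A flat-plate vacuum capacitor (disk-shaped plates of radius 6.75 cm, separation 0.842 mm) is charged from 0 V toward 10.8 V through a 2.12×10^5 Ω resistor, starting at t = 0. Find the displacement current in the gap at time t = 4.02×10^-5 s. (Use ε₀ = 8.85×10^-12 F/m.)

C = ε₀A/d = (8.85×10^-12)(0.01431)/(8.42×10^-4) = 1.504×10^-10 F, so τ = RC = 3.188×10^-5 s.
The conduction current is I(t) = (V₀/R) e^(−t/τ), and the displacement current between the plates equals it.
t/τ = 1.261; I_d = (10.8/2.12×10^5) · e^(−1.261) = (5.094×10^-5)(0.2834) = 1.44×10^-5 A.

1.44×10^-5 A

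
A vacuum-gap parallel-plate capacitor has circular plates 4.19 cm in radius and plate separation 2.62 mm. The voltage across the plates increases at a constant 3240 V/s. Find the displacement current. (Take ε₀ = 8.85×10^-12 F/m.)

6.04×10^-8 A

The field between the plates is E = V/d, so dE/dt = (3240)/(2.62×10^-3 m) = 1.237×10^6 V/(m·s).
I_d = ε₀ A (dE/dt) = (8.85×10^-12)(5.515×10^-3)(1.237×10^6) = 6.04×10^-8 A.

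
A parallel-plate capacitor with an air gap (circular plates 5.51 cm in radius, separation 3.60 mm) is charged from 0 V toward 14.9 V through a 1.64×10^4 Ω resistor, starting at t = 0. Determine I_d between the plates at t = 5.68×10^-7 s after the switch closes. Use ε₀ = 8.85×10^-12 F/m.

2.07×10^-4 A

C = ε₀A/d = (8.85×10^-12)(9.538×10^-3)/(3.60×10^-3) = 2.345×10^-11 F and τ = RC = 3.846×10^-7 s. I_d in the gap equals the RC charging current.
I_d(t) = (V₀/R) e^(−t/τ) = 9.085×10^-4 · e^(−1.477) = 2.07×10^-4 A.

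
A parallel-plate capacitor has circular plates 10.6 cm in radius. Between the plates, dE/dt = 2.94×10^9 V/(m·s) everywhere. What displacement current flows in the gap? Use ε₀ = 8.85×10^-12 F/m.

9.18×10^-4 A

With a uniform field, Φ_E = EA, so I_d = ε₀ A dE/dt = 9.18×10^-4 A.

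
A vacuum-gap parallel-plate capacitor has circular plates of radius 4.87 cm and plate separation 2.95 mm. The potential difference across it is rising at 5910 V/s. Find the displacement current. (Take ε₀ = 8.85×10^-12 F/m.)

1.32×10^-7 A

C = ε₀A/d = (8.85×10^-12)(7.451×10^-3)/(2.95×10^-3) = 2.235×10^-11 F.
I_d = C dV/dt = (2.235×10^-11)(5910) = 1.32×10^-7 A.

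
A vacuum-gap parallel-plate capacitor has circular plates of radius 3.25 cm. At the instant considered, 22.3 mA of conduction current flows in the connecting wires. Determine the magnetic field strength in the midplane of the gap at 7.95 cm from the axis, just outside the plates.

Between the plates the displacement current equals the wire current: I_d = 22.3 mA = 0.0223 A.
For r ≥ R the full I_d is enclosed: B = μ₀ I_d/(2πr) = (4π×10^-7)(0.0223)/(2π·0.0795) = 5.61×10^-8 T.

5.61×10^-8 T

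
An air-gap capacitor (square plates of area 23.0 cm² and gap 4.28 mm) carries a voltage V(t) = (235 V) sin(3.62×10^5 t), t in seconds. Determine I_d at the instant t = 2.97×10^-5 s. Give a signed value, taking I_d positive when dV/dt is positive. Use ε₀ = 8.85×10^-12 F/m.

-9.78×10^-5 A

C = ε₀A/d = (8.85×10^-12)(2.30×10^-3)/(4.28×10^-3) = 4.756×10^-12 F. dV/dt = V₀ω·cos(ωt); at ωt = 10.7514 rad this factor is -0.2418.
I_d = C dV/dt = (4.756×10^-12)(235)(3.62×10^5)(-0.2418) = -9.78×10^-5 A.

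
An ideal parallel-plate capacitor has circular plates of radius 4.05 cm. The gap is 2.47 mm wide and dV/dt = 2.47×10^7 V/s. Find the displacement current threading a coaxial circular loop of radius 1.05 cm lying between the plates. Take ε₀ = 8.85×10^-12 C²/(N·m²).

3.07×10^-5 A

dE/dt = (dV/dt)/d = 1.000×10^10 V/(m·s); I_d = ε₀(πR²)(dE/dt) = (8.85×10^-12)(5.153×10^-3)(1.000×10^10) = 4.560×10^-4 A.
The field is uniform, so I_d,enc = I_d (r/R)² = (4.560×10^-4)(1.05/4.05)² = 3.07×10^-5 A.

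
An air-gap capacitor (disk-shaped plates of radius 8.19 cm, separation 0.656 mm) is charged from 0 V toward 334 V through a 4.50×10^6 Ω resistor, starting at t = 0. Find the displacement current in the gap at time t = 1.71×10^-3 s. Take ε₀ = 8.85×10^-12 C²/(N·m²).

1.95×10^-5 A

C = ε₀A/d = (8.85×10^-12)(0.02107)/(6.56×10^-4) = 2.843×10^-10 F, so τ = RC = 1.279×10^-3 s.
The conduction current is I(t) = (V₀/R) e^(−t/τ), and the displacement current between the plates equals it.
t/τ = 1.337; I_d = (334/4.50×10^6) · e^(−1.337) = (7.422×10^-5)(0.2626) = 1.95×10^-5 A.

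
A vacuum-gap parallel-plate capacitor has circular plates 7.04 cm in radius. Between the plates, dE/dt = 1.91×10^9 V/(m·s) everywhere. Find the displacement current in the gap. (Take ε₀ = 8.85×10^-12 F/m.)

2.63×10^-4 A

With a uniform field, Φ_E = EA, so I_d = ε₀ A dE/dt = 2.63×10^-4 A.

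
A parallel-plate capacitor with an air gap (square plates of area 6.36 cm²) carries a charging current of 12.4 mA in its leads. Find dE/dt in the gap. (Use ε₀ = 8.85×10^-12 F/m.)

The displacement current between the plates equals the conduction current, I_d = 12.4 mA.
Since I_d = ε₀ A dE/dt, dE/dt = I_d/(ε₀A) = (0.0124)/((8.85×10^-12)(6.36×10^-4)) = 2.20×10^12 V/(m·s).

2.20×10^12 V/(m·s)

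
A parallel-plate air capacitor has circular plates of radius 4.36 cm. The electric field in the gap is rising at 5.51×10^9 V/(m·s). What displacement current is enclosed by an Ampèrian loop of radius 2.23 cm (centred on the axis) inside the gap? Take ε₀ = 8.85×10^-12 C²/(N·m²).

Through the whole plate area (πR² = 5.972×10^-3 m²), I_d = ε₀ πR² dE/dt = 2.912×10^-4 A.
The field is uniform, so I_d,enc = I_d (r/R)² = (2.912×10^-4)(2.23/4.36)² = 7.62×10^-5 A.

7.62×10^-5 A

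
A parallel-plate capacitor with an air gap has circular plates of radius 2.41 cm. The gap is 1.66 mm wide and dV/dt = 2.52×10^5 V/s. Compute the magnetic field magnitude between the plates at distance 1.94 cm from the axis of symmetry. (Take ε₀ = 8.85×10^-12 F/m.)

dE/dt = (dV/dt)/d = 1.518×10^8 V/(m·s); I_d = ε₀(πR²)(dE/dt) = (8.85×10^-12)(1.825×10^-3)(1.518×10^8) = 2.452×10^-6 A.
An Ampèrian loop of radius r encloses a fraction (r/R)² of I_d. Then B·2πr = μ₀ I_d (r/R)², giving B = μ₀ I_d r/(2πR²) = 1.64×10^-11 T.

1.64×10^-11 T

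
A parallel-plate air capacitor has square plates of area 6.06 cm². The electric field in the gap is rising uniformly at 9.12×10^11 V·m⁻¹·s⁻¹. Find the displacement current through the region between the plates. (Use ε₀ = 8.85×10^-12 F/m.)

I_d = ε₀ A (dE/dt) = (8.85×10^-12)(6.06×10^-4 m²)(9.12×10^11) = 4.89×10^-3 A.

4.89×10^-3 A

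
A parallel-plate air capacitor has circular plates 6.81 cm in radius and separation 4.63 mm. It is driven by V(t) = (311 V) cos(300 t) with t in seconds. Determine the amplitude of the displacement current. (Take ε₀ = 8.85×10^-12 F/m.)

2.60×10^-6 A

(dE/dt)_max = V₀ω/d = 2.015×10^7 V/(m·s); ω = 300 rad/s.
I_d,max = ε₀ A (dE/dt)_max = (8.85×10^-12)(0.01457)(2.015×10^7) = 2.60×10^-6 A.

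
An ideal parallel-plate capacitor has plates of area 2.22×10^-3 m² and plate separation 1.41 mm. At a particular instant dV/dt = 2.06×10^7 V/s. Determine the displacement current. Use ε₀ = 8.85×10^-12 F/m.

E = V/d so dE/dt = (dV/dt)/d = 1.461×10^10 V/(m·s), and I_d = ε₀ A dE/dt = (8.85×10^-12)(2.22×10^-3)(1.461×10^10) = 2.87×10^-4 A.

2.87×10^-4 A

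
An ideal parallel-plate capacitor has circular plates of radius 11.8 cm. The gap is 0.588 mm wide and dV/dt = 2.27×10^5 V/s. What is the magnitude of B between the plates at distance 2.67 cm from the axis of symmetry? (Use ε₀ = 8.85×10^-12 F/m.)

5.73×10^-11 T

With E = V/d, dE/dt = 3.861×10^8 V/(m·s) and πR² = 0.04374 m², giving I_d = ε₀ πR² dE/dt = 1.495×10^-4 A.
∮B·dl = μ₀ I_d,enc with I_d,enc = I_d r²/R² = 7.654×10^-6 A; so B = μ₀ I_d,enc/(2πr) = 5.73×10^-11 T.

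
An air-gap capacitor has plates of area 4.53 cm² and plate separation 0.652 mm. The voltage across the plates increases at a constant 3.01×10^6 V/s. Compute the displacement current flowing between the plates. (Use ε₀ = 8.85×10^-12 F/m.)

1.85×10^-5 A

The field between the plates is E = V/d, so dE/dt = (3.01×10^6)/(6.52×10^-4 m) = 4.617×10^9 V/(m·s).
I_d = ε₀ A (dE/dt) = (8.85×10^-12)(4.53×10^-4)(4.617×10^9) = 1.85×10^-5 A.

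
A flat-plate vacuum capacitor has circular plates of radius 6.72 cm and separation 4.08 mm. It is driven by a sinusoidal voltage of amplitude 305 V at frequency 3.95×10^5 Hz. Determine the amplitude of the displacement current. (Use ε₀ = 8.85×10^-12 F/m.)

0.0233 A

(dE/dt)_max = V₀ω/d = 1.855×10^11 V/(m·s); ω = 2πf = 2.482×10^6 rad/s.
I_d,max = ε₀ A (dE/dt)_max = (8.85×10^-12)(0.01419)(1.855×10^11) = 0.0233 A.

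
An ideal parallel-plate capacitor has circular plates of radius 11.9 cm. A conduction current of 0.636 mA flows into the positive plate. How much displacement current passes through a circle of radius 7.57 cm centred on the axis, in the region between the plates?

Between the plates the displacement current equals the wire current: I_d = 0.636 mA = 6.36×10^-4 A.
Through an area πr² the displacement current is I_d·(πr²/πR²) = I_d (r/R)² = 2.57×10^-4 A.

2.57×10^-4 A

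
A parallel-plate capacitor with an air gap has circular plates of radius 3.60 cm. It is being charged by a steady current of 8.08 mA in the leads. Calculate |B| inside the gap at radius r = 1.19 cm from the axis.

No conduction current crosses the gap, so I_d there equals the 8.08×10^-3 A in the leads.
An Ampèrian loop of radius r encloses a fraction (r/R)² of I_d. Then B·2πr = μ₀ I_d (r/R)², giving B = μ₀ I_d r/(2πR²) = 1.48×10^-8 T.

1.48×10^-8 T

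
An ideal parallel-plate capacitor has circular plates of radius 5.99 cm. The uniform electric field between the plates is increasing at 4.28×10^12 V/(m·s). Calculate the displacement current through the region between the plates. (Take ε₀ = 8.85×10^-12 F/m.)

With a uniform field, Φ_E = EA, so I_d = ε₀ A dE/dt = 0.427 A.

0.427 A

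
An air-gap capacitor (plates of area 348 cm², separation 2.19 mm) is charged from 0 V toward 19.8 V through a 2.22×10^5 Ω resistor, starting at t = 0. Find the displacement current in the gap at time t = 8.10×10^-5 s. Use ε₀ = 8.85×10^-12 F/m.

C = ε₀A/d = (8.85×10^-12)(0.0348)/(2.19×10^-3) = 1.406×10^-10 F, so τ = RC = 3.121×10^-5 s.
The conduction current is I(t) = (V₀/R) e^(−t/τ), and the displacement current between the plates equals it.
t/τ = 2.595; I_d = (19.8/2.22×10^5) · e^(−2.595) = (8.919×10^-5)(0.07465) = 6.66×10^-6 A.

6.66×10^-6 A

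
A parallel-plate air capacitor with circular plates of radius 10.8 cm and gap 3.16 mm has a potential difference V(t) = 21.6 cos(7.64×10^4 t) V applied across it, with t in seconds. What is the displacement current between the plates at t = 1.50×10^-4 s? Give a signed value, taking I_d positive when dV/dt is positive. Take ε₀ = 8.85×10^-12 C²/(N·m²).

1.51×10^-4 A

C = ε₀A/d = (8.85×10^-12)(0.03664)/(3.16×10^-3) = 1.026×10^-10 F. dV/dt = V₀ω·−sin(ωt); at ωt = 11.46 rad this factor is 0.8941.
I_d = C dV/dt = (1.026×10^-10)(21.6)(7.64×10^4)(0.8941) = 1.51×10^-4 A.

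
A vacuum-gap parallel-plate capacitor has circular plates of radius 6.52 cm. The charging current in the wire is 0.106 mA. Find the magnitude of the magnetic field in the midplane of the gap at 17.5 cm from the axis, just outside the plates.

By continuity the displacement current in the gap matches the conduction current: I_d = 1.06×10^-4 A.
With r > R the enclosed displacement current is the full I_d; B = μ₀ I_d / (2πr) = 1.21×10^-10 T.

1.21×10^-10 T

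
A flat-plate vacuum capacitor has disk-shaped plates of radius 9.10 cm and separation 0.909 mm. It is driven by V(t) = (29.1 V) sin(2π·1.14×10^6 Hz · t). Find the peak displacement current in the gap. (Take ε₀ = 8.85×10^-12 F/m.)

The displacement current equals the conduction current C dV/dt, which peaks at C V₀ ω.
With C = ε₀A/d = (8.85×10^-12)(0.02602)/(9.09×10^-4) = 2.533×10^-10 F and ω = 2πf = 7.163×10^6 rad/s, I_d,max = (2.533×10^-10)(29.1)(7.163×10^6) = 0.0528 A.

0.0528 A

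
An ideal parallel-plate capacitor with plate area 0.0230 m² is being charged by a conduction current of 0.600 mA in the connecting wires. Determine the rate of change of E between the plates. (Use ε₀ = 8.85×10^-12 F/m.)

2.95×10^9 V/(m·s)

By continuity, I_d in the gap equals the 0.600 mA flowing in the wire.
Since I_d = ε₀ A dE/dt, dE/dt = I_d/(ε₀A) = (6.00×10^-4)/((8.85×10^-12)(0.0230)) = 2.95×10^9 V/(m·s).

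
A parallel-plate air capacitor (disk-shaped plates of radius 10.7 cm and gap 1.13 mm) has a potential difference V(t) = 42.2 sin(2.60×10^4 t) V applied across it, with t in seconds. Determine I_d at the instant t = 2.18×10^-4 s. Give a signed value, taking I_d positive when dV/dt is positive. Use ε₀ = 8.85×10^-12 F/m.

2.52×10^-4 A

dE/dt = (V₀ω/d)·cos(ωt) with ωt = 5.668 rad: (42.2)(2.60×10^4)(0.8167)/(1.13×10^-3) = 7.930×10^8 V/(m·s).
I_d = ε₀ A dE/dt = (8.85×10^-12)(0.03597)(7.930×10^8) = 2.52×10^-4 A.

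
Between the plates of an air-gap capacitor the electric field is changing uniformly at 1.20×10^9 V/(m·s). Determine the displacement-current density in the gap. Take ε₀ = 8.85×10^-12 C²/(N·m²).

0.0106 A/m²

The displacement-current density is ε₀ ∂E/∂t = (8.85×10^-12)(1.20×10^9) = 0.0106 A/m².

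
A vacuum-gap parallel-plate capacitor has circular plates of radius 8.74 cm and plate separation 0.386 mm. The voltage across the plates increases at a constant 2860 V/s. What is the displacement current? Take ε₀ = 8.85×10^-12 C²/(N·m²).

1.57×10^-6 A

The field between the plates is E = V/d, so dE/dt = (2860)/(3.86×10^-4 m) = 7.409×10^6 V/(m·s).
I_d = ε₀ A (dE/dt) = (8.85×10^-12)(0.02400)(7.409×10^6) = 1.57×10^-6 A.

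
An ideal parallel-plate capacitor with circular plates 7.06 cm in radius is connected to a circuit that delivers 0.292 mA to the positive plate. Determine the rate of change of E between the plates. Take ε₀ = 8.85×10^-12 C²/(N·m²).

2.11×10^9 V/(m·s)

Charge continuity gives I_d = I = 2.92×10^-4 A between the plates.
Then dE/dt = I_d/(ε₀A) = 2.11×10^9 V/(m·s).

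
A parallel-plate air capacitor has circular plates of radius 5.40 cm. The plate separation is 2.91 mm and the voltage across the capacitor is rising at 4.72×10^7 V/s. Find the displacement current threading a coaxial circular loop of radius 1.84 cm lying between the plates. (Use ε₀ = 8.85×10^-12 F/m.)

1.53×10^-4 A

dE/dt = (dV/dt)/d = 1.622×10^10 V/(m·s); I_d = ε₀(πR²)(dE/dt) = (8.85×10^-12)(9.161×10^-3)(1.622×10^10) = 1.315×10^-3 A.
The field is uniform, so I_d,enc = I_d (r/R)² = (1.315×10^-3)(1.84/5.40)² = 1.53×10^-4 A.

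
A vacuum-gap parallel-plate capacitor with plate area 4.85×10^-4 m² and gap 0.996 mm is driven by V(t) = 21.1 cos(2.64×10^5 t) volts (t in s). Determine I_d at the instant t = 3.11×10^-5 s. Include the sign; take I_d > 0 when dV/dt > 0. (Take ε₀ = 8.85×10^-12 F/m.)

-2.25×10^-5 A

C = ε₀A/d = (8.85×10^-12)(4.85×10^-4)/(9.96×10^-4) = 4.309×10^-12 F. dV/dt = V₀ω·−sin(ωt); at ωt = 8.2104 rad this factor is -0.9372.
I_d = C dV/dt = (4.309×10^-12)(21.1)(2.64×10^5)(-0.9372) = -2.25×10^-5 A.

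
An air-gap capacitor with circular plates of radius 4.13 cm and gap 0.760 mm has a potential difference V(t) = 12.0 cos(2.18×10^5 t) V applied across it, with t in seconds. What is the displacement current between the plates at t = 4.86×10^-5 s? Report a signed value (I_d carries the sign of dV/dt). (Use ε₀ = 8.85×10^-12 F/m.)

dE/dt = (V₀ω/d)·−sin(ωt) with ωt = 10.5948 rad: (12.0)(2.18×10^5)(0.9208)/(7.60×10^-4) = 3.169×10^9 V/(m·s).
I_d = ε₀ A dE/dt = (8.85×10^-12)(5.359×10^-3)(3.169×10^9) = 1.50×10^-4 A.

1.50×10^-4 A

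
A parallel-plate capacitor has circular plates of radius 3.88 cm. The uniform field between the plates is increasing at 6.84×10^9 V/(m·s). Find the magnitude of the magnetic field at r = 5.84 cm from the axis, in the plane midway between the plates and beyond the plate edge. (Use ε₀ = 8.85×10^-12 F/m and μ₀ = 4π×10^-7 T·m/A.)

9.80×10^-10 T

Through the whole plate area (πR² = 4.729×10^-3 m²), I_d = ε₀ πR² dE/dt = 2.863×10^-4 A.
Outside the plates the loop encloses all of I_d, so B·2πr = μ₀ I_d and B = 9.80×10^-10 T.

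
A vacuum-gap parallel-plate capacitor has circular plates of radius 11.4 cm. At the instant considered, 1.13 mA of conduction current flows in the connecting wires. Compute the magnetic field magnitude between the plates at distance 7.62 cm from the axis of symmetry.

No conduction current crosses the gap, so I_d there equals the 1.13×10^-3 A in the leads.
An Ampèrian loop of radius r encloses a fraction (r/R)² of I_d. Then B·2πr = μ₀ I_d (r/R)², giving B = μ₀ I_d r/(2πR²) = 1.33×10^-9 T.

1.33×10^-9 T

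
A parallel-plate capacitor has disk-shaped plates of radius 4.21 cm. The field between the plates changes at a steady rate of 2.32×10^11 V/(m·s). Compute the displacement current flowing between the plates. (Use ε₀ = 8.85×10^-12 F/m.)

With a uniform field, Φ_E = EA, so I_d = ε₀ A dE/dt = 0.0114 A.

0.0114 A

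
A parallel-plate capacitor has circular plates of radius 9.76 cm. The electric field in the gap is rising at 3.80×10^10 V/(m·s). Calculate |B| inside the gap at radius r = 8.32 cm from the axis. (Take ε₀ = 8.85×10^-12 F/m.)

Total displacement current: I_d = ε₀(πR²)(dE/dt) = (8.85×10^-12)(0.02993)(3.80×10^10) = 0.01007 A.
For r < R the Ampère–Maxwell law gives B(2πr) = μ₀ I_d (r²/R²), so B = μ₀ I_d r/(2πR²) = (4π×10^-7)(0.01007)(0.0832)/(2π·0.0976²) = 1.76×10^-8 T.

1.76×10^-8 T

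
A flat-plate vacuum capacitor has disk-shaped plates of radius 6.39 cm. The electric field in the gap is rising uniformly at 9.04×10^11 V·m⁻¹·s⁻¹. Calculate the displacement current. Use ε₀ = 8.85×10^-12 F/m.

With a uniform field, Φ_E = EA, so I_d = ε₀ A dE/dt = 0.103 A.

0.103 A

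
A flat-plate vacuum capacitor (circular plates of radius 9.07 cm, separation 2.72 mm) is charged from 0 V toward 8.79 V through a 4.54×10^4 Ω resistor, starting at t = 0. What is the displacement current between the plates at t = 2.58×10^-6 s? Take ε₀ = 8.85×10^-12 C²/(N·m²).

C = ε₀A/d = (8.85×10^-12)(0.02584)/(2.72×10^-3) = 8.407×10^-11 F and τ = RC = 3.817×10^-6 s. I_d in the gap equals the RC charging current.
I_d(t) = (V₀/R) e^(−t/τ) = 1.936×10^-4 · e^(−0.6759) = 9.85×10^-5 A.

9.85×10^-5 A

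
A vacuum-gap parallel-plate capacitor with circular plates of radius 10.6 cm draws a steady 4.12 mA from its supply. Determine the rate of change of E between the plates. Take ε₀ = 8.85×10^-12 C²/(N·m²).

By continuity, I_d in the gap equals the 4.12 mA flowing in the wire.
Since I_d = ε₀ A dE/dt, dE/dt = I_d/(ε₀A) = (4.12×10^-3)/((8.85×10^-12)(0.03530)) = 1.32×10^10 V/(m·s).

1.32×10^10 V/(m·s)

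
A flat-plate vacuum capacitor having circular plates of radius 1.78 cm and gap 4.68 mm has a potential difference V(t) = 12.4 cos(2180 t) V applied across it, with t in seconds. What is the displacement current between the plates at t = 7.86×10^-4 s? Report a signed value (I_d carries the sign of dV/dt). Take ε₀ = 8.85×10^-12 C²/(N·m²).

-5.04×10^-8 A

dV/dt = (12.4)(2180)·−sin(1.71348) = -2.676×10^4 V/s.
I_d = C dV/dt with C = ε₀A/d = (8.85×10^-12)(9.954×10^-4)/(4.68×10^-3) = 1.882×10^-12 F, so I_d = (1.882×10^-12)(-2.676×10^4) = -5.04×10^-8 A.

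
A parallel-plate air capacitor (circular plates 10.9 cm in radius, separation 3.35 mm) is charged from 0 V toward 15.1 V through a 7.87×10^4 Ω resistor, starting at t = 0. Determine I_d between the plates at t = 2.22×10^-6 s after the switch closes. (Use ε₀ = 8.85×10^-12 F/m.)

C = ε₀A/d = (8.85×10^-12)(0.03733)/(3.35×10^-3) = 9.862×10^-11 F, so τ = RC = 7.761×10^-6 s.
The conduction current is I(t) = (V₀/R) e^(−t/τ), and the displacement current between the plates equals it.
t/τ = 0.2860; I_d = (15.1/7.87×10^4) · e^(−0.2860) = (1.919×10^-4)(0.7513) = 1.44×10^-4 A.

1.44×10^-4 A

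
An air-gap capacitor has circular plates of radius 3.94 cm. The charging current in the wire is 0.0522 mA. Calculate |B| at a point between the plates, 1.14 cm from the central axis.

No conduction current crosses the gap, so I_d there equals the 5.22×10^-5 A in the leads.
For r < R the Ampère–Maxwell law gives B(2πr) = μ₀ I_d (r²/R²), so B = μ₀ I_d r/(2πR²) = (4π×10^-7)(5.22×10^-5)(0.0114)/(2π·0.0394²) = 7.67×10^-11 T.

7.67×10^-11 T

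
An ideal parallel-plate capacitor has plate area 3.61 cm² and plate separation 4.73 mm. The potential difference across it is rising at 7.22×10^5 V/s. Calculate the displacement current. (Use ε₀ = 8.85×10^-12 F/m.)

4.88×10^-7 A

C = ε₀A/d = (8.85×10^-12)(3.61×10^-4)/(4.73×10^-3) = 6.754×10^-13 F.
I_d = C dV/dt = (6.754×10^-13)(7.22×10^5) = 4.88×10^-7 A.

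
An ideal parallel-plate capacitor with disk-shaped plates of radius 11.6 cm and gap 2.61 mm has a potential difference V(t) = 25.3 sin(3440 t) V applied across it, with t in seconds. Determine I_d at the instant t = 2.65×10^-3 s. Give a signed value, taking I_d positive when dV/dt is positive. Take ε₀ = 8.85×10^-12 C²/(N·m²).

-1.19×10^-5 A

dV/dt = (25.3)(3440)·cos(9.116) = -8.292×10^4 V/s.
I_d = C dV/dt with C = ε₀A/d = (8.85×10^-12)(0.04227)/(2.61×10^-3) = 1.433×10^-10 F, so I_d = (1.433×10^-10)(-8.292×10^4) = -1.19×10^-5 A.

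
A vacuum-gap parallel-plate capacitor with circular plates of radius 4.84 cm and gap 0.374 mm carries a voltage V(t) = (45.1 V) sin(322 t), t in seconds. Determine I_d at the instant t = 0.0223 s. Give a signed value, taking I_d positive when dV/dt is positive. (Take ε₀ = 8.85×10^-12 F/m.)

1.58×10^-6 A

dE/dt = (V₀ω/d)·cos(ωt) with ωt = 7.1806 rad: (45.1)(322)(0.6236)/(3.74×10^-4) = 2.421×10^7 V/(m·s).
I_d = ε₀ A dE/dt = (8.85×10^-12)(7.359×10^-3)(2.421×10^7) = 1.58×10^-6 A.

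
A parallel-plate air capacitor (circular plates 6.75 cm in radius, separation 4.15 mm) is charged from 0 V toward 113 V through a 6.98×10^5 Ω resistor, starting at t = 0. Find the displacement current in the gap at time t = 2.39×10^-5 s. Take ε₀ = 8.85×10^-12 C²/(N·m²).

5.27×10^-5 A

C = ε₀A/d = (8.85×10^-12)(0.01431)/(4.15×10^-3) = 3.052×10^-11 F, so τ = RC = 2.130×10^-5 s.
The conduction current is I(t) = (V₀/R) e^(−t/τ), and the displacement current between the plates equals it.
t/τ = 1.122; I_d = (113/6.98×10^5) · e^(−1.122) = (1.619×10^-4)(0.3256) = 5.27×10^-5 A.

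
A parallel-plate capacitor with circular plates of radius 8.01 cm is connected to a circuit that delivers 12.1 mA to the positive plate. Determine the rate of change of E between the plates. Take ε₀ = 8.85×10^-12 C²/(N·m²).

The displacement current between the plates equals the conduction current, I_d = 12.1 mA.
Since I_d = ε₀ A dE/dt, dE/dt = I_d/(ε₀A) = (0.0121)/((8.85×10^-12)(0.02016)) = 6.78×10^10 V/(m·s).

6.78×10^10 V/(m·s)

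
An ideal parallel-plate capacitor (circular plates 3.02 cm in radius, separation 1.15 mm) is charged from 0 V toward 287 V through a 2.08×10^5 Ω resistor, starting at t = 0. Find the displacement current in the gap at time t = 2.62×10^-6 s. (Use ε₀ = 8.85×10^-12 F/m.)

7.79×10^-4 A

C = ε₀A/d = (8.85×10^-12)(2.865×10^-3)/(1.15×10^-3) = 2.205×10^-11 F, so τ = RC = 4.586×10^-6 s.
The conduction current is I(t) = (V₀/R) e^(−t/τ), and the displacement current between the plates equals it.
t/τ = 0.5713; I_d = (287/2.08×10^5) · e^(−0.5713) = (1.380×10^-3)(0.5648) = 7.79×10^-4 A.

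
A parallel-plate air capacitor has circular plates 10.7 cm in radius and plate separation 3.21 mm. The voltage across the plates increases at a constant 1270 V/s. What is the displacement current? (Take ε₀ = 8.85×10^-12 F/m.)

C = ε₀A/d = (8.85×10^-12)(0.03597)/(3.21×10^-3) = 9.917×10^-11 F.
I_d = C dV/dt = (9.917×10^-11)(1270) = 1.26×10^-7 A.

1.26×10^-7 A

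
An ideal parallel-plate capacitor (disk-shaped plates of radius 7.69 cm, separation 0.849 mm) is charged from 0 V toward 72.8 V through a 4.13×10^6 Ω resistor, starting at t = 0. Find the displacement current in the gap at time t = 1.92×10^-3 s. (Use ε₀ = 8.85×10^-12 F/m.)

1.60×10^-6 A

With C = ε₀A/d = (8.85×10^-12)(0.01858)/(8.49×10^-4) = 1.937×10^-10 F, the time constant is τ = RC = 8.000×10^-4 s, so t/τ = 2.400 and e^(−t/τ) = 0.09072.
I_d = I_cond = (V₀/R) e^(−t/τ) = (1.763×10^-5)(0.09072) = 1.60×10^-6 A.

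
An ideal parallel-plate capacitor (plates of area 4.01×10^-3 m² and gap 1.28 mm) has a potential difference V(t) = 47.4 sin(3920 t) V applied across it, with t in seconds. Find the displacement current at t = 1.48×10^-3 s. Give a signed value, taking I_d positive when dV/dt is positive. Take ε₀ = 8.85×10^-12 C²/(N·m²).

dE/dt = (V₀ω/d)·cos(ωt) with ωt = 5.8016 rad: (47.4)(3920)(0.8863)/(1.28×10^-3) = 1.287×10^8 V/(m·s).
I_d = ε₀ A dE/dt = (8.85×10^-12)(4.01×10^-3)(1.287×10^8) = 4.57×10^-6 A.

4.57×10^-6 A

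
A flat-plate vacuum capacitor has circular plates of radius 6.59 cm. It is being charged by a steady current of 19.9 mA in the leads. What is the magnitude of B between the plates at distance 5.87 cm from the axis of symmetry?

By continuity the displacement current in the gap matches the conduction current: I_d = 0.0199 A.
For r < R the Ampère–Maxwell law gives B(2πr) = μ₀ I_d (r²/R²), so B = μ₀ I_d r/(2πR²) = (4π×10^-7)(0.0199)(0.0587)/(2π·0.0659²) = 5.38×10^-8 T.

5.38×10^-8 T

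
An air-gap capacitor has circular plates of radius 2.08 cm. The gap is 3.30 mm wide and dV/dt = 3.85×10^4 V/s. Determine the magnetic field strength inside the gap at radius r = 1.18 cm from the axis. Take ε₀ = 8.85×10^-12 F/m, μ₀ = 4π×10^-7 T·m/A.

dE/dt = (dV/dt)/d = 1.167×10^7 V/(m·s); I_d = ε₀(πR²)(dE/dt) = (8.85×10^-12)(1.359×10^-3)(1.167×10^7) = 1.404×10^-7 A.
For r < R the Ampère–Maxwell law gives B(2πr) = μ₀ I_d (r²/R²), so B = μ₀ I_d r/(2πR²) = (4π×10^-7)(1.404×10^-7)(0.0118)/(2π·0.0208²) = 7.66×10^-13 T.

7.66×10^-13 T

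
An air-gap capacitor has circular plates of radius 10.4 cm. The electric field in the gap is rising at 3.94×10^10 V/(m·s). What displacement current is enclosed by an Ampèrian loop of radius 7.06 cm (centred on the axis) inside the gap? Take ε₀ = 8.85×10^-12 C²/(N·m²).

5.46×10^-3 A

Total displacement current: I_d = ε₀(πR²)(dE/dt) = (8.85×10^-12)(0.03398)(3.94×10^10) = 0.01185 A.
Through an area πr² the displacement current is I_d·(πr²/πR²) = I_d (r/R)² = 5.46×10^-3 A.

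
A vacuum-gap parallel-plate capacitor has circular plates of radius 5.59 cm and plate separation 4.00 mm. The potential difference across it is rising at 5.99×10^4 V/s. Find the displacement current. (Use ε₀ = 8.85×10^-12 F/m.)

The field between the plates is E = V/d, so dE/dt = (5.99×10^4)/(4.00×10^-3 m) = 1.498×10^7 V/(m·s).
I_d = ε₀ A (dE/dt) = (8.85×10^-12)(9.817×10^-3)(1.498×10^7) = 1.30×10^-6 A.

1.30×10^-6 A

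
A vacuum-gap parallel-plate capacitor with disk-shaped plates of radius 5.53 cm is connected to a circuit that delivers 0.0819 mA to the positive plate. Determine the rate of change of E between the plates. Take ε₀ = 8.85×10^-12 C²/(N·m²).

The displacement current between the plates equals the conduction current, I_d = 0.0819 mA.
Then dE/dt = I_d/(ε₀A) = 9.63×10^8 V/(m·s).

9.63×10^8 V/(m·s)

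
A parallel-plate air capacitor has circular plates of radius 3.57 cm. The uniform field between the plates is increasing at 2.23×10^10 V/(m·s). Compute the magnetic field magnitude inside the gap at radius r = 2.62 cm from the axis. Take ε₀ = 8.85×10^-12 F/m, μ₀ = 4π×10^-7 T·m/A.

3.25×10^-9 T

Total displacement current: I_d = ε₀(πR²)(dE/dt) = (8.85×10^-12)(4.004×10^-3)(2.23×10^10) = 7.902×10^-4 A.
An Ampèrian loop of radius r encloses a fraction (r/R)² of I_d. Then B·2πr = μ₀ I_d (r/R)², giving B = μ₀ I_d r/(2πR²) = 3.25×10^-9 T.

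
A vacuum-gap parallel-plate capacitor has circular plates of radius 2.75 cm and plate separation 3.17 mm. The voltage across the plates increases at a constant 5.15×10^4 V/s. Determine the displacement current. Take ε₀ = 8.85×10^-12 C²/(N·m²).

C = ε₀A/d = (8.85×10^-12)(2.376×10^-3)/(3.17×10^-3) = 6.633×10^-12 F.
I_d = C dV/dt = (6.633×10^-12)(5.15×10^4) = 3.42×10^-7 A.

3.42×10^-7 A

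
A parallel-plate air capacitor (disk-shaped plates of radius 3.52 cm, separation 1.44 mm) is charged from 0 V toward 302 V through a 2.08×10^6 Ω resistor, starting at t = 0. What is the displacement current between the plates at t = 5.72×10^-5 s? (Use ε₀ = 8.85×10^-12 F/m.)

4.60×10^-5 A

C = ε₀A/d = (8.85×10^-12)(3.893×10^-3)/(1.44×10^-3) = 2.393×10^-11 F, so τ = RC = 4.977×10^-5 s.
The conduction current is I(t) = (V₀/R) e^(−t/τ), and the displacement current between the plates equals it.
t/τ = 1.149; I_d = (302/2.08×10^6) · e^(−1.149) = (1.452×10^-4)(0.3170) = 4.60×10^-5 A.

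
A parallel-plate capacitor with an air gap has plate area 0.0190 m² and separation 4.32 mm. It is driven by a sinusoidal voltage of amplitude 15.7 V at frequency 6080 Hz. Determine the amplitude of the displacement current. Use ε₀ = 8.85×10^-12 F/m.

2.33×10^-5 A

The displacement current equals the conduction current C dV/dt, which peaks at C V₀ ω.
With C = ε₀A/d = (8.85×10^-12)(0.0190)/(4.32×10^-3) = 3.892×10^-11 F and ω = 2πf = 3.820×10^4 rad/s, I_d,max = (3.892×10^-11)(15.7)(3.820×10^4) = 2.33×10^-5 A.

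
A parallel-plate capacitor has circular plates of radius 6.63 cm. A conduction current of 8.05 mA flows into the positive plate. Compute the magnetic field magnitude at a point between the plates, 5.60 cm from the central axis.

By continuity the displacement current in the gap matches the conduction current: I_d = 8.05×10^-3 A.
An Ampèrian loop of radius r encloses a fraction (r/R)² of I_d. Then B·2πr = μ₀ I_d (r/R)², giving B = μ₀ I_d r/(2πR²) = 2.05×10^-8 T.

2.05×10^-8 T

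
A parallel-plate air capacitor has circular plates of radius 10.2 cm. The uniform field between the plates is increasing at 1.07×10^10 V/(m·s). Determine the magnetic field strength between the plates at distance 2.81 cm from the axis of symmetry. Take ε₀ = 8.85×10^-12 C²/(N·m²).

1.67×10^-9 T

I_d = ε₀ dΦ_E/dt = ε₀ πR² (dE/dt) = (8.85×10^-12)(0.03269)(1.07×10^10) = 3.096×10^-3 A through the full plate area.
An Ampèrian loop of radius r encloses a fraction (r/R)² of I_d. Then B·2πr = μ₀ I_d (r/R)², giving B = μ₀ I_d r/(2πR²) = 1.67×10^-9 T.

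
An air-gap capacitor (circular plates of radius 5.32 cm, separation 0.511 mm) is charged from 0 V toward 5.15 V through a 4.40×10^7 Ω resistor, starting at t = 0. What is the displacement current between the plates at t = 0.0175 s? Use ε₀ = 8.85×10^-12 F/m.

8.84×10^-9 A

C = ε₀A/d = (8.85×10^-12)(8.891×10^-3)/(5.11×10^-4) = 1.540×10^-10 F, so τ = RC = 6.776×10^-3 s.
The conduction current is I(t) = (V₀/R) e^(−t/τ), and the displacement current between the plates equals it.
t/τ = 2.583; I_d = (5.15/4.40×10^7) · e^(−2.583) = (1.170×10^-7)(0.07555) = 8.84×10^-9 A.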